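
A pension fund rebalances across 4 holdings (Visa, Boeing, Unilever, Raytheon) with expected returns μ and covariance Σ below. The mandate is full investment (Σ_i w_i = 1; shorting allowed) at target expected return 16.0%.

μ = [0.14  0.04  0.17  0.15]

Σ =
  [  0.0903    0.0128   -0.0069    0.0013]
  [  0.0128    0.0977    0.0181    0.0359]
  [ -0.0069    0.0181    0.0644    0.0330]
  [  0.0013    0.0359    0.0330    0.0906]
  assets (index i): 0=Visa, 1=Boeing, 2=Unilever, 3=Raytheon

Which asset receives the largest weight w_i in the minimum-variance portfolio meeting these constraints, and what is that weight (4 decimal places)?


Unilever (0.4875)

g=Σ⁻¹μ = [1.8216  -0.6527  2.5215  0.9697]
h=Σ⁻¹𝟙 = [11.3540  4.7626  13.2790  4.1507]
a=μᵀg=0.803024  b=𝟙ᵀg=4.660099  c=𝟙ᵀh=33.546326  D=ac−b²=5.221970
λ₁=(c·0.160−b)/D = (33.546326·0.160−4.660099)/5.221970 = 0.135449
λ₂=(a−b·0.160)/D = (0.803024−4.660099·0.160)/5.221970 = 0.010994
w* = 0.135449·g + 0.010994·h:
  w_0 = 0.135449·1.8216 + 0.010994·11.3540 = 0.3716  (Visa)
  w_1 = 0.135449·-0.6527 + 0.010994·4.7626 = -0.0360  (Boeing)
  w_2 = 0.135449·2.5215 + 0.010994·13.2790 = 0.4875  (Unilever)
  w_3 = 0.135449·0.9697 + 0.010994·4.1507 = 0.1770  (Raytheon)
Σw_i=1.0000  μᵀw=0.1600
σ²=wᵀΣw=λ₁·μ_p+λ₂ = 0.135449·0.160 + 0.010994 = 0.032665 ≈ 0.0327


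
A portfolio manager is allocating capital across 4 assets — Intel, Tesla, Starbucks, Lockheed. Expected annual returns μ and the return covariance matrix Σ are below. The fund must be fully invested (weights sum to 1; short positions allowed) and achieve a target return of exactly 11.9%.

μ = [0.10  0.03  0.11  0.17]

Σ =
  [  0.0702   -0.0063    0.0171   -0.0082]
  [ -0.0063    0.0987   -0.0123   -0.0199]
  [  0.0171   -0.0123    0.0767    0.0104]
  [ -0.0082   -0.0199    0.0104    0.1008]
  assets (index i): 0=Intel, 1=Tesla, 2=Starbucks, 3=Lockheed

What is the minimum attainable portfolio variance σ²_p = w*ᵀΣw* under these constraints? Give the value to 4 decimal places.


x=Σ⁻¹μ = [1.4836  0.9020  0.9928  1.8828]
y=Σ⁻¹𝟙 = [14.5652  14.9798  10.4319  12.9865]
a=μᵀx=0.604700  b=𝟙ᵀx=5.261129  c=𝟙ᵀy=52.963391  D=ac−b²=4.347496
λ₁=(c·0.119−b)/D = (52.963391·0.119−5.261129)/4.347496 = 0.239567
λ₂=(a−b·0.119)/D = (0.604700−5.261129·0.119)/4.347496 = -0.004916
w* = 0.239567·x + -0.004916·y:
  w_0 = 0.239567·1.4836 + -0.004916·14.5652 = 0.2838  (Intel)
  w_1 = 0.239567·0.9020 + -0.004916·14.9798 = 0.1424  (Tesla)
  w_2 = 0.239567·0.9928 + -0.004916·10.4319 = 0.1865  (Starbucks)
  w_3 = 0.239567·1.8828 + -0.004916·12.9865 = 0.3872  (Lockheed)
Σw_i=1.0000  μᵀw=0.1190
σ²=wᵀΣw=λ₁·μ_p+λ₂ = 0.239567·0.119 + -0.004916 = 0.023592 ≈ 0.0236

0.0236


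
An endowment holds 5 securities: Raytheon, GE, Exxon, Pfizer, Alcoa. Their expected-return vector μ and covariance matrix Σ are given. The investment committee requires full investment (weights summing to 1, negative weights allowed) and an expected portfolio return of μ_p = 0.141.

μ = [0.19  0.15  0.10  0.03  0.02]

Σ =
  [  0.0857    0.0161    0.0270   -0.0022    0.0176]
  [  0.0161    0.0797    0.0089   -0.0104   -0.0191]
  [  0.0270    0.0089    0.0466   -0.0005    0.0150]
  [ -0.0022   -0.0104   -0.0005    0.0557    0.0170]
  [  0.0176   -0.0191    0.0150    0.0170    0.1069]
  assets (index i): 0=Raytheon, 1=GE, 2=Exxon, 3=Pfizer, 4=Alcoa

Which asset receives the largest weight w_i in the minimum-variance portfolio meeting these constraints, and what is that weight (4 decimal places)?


Raytheon (0.3766)

u=Σ⁻¹μ = [1.6815  1.5393  0.9169  0.9284  -0.0910]
v=Σ⁻¹𝟙 = [3.5282  14.1255  14.9300  18.9765  6.1848]
a=μᵀu=0.668110  b=𝟙ᵀu=4.975174  c=𝟙ᵀv=57.744982  D=ac−b²=13.827618
λ₁=(c·0.141−b)/D = (57.744982·0.141−4.975174)/13.827618 = 0.229025
λ₂=(a−b·0.141)/D = (0.668110−4.975174·0.141)/13.827618 = -0.002415
w* = 0.229025·u + -0.002415·v:
  w_0 = 0.229025·1.6815 + -0.002415·3.5282 = 0.3766  (Raytheon)
  w_1 = 0.229025·1.5393 + -0.002415·14.1255 = 0.3184  (GE)
  w_2 = 0.229025·0.9169 + -0.002415·14.9300 = 0.1739  (Exxon)
  w_3 = 0.229025·0.9284 + -0.002415·18.9765 = 0.1668  (Pfizer)
  w_4 = 0.229025·-0.0910 + -0.002415·6.1848 = -0.0358  (Alcoa)
Σw_i=1.0000  μᵀw=0.1410
σ²=wᵀΣw=λ₁·μ_p+λ₂ = 0.229025·0.141 + -0.002415 = 0.029878 ≈ 0.0299


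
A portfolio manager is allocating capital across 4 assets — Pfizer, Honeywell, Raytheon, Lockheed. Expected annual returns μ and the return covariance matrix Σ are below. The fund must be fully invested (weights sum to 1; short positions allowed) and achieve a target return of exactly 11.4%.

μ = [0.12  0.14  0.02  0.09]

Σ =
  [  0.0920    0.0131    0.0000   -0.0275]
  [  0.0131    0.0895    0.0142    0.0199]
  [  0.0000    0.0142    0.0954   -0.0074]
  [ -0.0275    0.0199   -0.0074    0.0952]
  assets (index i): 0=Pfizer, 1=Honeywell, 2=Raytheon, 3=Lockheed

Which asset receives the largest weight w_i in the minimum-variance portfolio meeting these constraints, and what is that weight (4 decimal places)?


g=Σ⁻¹μ = [1.5024  1.0620  0.1422  1.1684]
h=Σ⁻¹𝟙 = [14.7215  3.9806  11.0363  14.7825]
a=μᵀg=0.436967  b=𝟙ᵀg=3.875007  c=𝟙ᵀh=44.520876  D=ac−b²=4.438488
λ₁=(c·0.114−b)/D = (44.520876·0.114−3.875007)/4.438488 = 0.270446
λ₂=(a−b·0.114)/D = (0.436967−3.875007·0.114)/4.438488 = -0.001078
w* = 0.270446·g + -0.001078·h:
  w_0 = 0.270446·1.5024 + -0.001078·14.7215 = 0.3904  (Pfizer)
  w_1 = 0.270446·1.0620 + -0.001078·3.9806 = 0.2829  (Honeywell)
  w_2 = 0.270446·0.1422 + -0.001078·11.0363 = 0.0266  (Raytheon)
  w_3 = 0.270446·1.1684 + -0.001078·14.7825 = 0.3001  (Lockheed)
Σw_i=1.0000  μᵀw=0.1140
σ²=wᵀΣw=λ₁·μ_p+λ₂ = 0.270446·0.114 + -0.001078 = 0.029753 ≈ 0.0298

Pfizer (0.3904)


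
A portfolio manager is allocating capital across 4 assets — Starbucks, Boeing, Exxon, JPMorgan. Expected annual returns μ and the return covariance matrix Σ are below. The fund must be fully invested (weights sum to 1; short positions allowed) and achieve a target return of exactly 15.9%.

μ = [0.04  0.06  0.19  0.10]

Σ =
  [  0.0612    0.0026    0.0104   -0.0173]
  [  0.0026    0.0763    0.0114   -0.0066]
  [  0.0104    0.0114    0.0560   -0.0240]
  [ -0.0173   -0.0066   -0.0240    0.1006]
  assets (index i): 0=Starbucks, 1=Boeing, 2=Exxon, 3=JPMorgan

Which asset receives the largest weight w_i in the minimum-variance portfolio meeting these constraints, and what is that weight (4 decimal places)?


Exxon (0.6711)

g=Σ⁻¹μ = [0.5298  0.3332  4.1226  2.0905]
h=Σ⁻¹𝟙 = [17.6661  11.0799  20.2666  18.5402]
a=μᵀg=1.033525  b=𝟙ᵀg=7.076109  c=𝟙ᵀh=67.552805  D=ac−b²=19.746224
λ₁=(c·0.159−b)/D = (67.552805·0.159−7.076109)/19.746224 = 0.185594
λ₂=(a−b·0.159)/D = (1.033525−7.076109·0.159)/19.746224 = -0.004638
w* = 0.185594·g + -0.004638·h:
  w_0 = 0.185594·0.5298 + -0.004638·17.6661 = 0.0164  (Starbucks)
  w_1 = 0.185594·0.3332 + -0.004638·11.0799 = 0.0105  (Boeing)
  w_2 = 0.185594·4.1226 + -0.004638·20.2666 = 0.6711  (Exxon)
  w_3 = 0.185594·2.0905 + -0.004638·18.5402 = 0.3020  (JPMorgan)
Σw_i=1.0000  μᵀw=0.1590
σ²=wᵀΣw=λ₁·μ_p+λ₂ = 0.185594·0.159 + -0.004638 = 0.024872 ≈ 0.0249


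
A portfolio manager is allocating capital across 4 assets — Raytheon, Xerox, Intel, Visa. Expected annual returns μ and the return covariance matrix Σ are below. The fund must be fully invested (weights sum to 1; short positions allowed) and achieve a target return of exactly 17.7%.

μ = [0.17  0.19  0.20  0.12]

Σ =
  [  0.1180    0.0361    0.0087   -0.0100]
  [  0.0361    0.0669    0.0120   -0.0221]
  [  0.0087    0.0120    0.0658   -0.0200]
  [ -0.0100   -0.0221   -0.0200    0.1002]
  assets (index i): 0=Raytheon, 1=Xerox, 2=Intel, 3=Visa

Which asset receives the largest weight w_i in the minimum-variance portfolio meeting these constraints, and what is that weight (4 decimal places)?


u=Σ⁻¹μ = [0.5631  2.7883  3.2199  2.5115]
v=Σ⁻¹𝟙 = [3.9513  15.4286  17.0856  17.1876]
a=μᵀu=1.570865  b=𝟙ᵀu=9.082799  c=𝟙ᵀv=53.653168  D=ac−b²=1.784671
λ₁=(c·0.177−b)/D = (53.653168·0.177−9.082799)/1.784671 = 0.231870
λ₂=(a−b·0.177)/D = (1.570865−9.082799·0.177)/1.784671 = -0.020614
w* = 0.231870·u + -0.020614·v:
  w_0 = 0.231870·0.5631 + -0.020614·3.9513 = 0.0491  (Raytheon)
  w_1 = 0.231870·2.7883 + -0.020614·15.4286 = 0.3285  (Xerox)
  w_2 = 0.231870·3.2199 + -0.020614·17.0856 = 0.3944  (Intel)
  w_3 = 0.231870·2.5115 + -0.020614·17.1876 = 0.2280  (Visa)
Σw_i=1.0000  μᵀw=0.1770
σ²=wᵀΣw=λ₁·μ_p+λ₂ = 0.231870·0.177 + -0.020614 = 0.020427 ≈ 0.0204

Intel (0.3944)


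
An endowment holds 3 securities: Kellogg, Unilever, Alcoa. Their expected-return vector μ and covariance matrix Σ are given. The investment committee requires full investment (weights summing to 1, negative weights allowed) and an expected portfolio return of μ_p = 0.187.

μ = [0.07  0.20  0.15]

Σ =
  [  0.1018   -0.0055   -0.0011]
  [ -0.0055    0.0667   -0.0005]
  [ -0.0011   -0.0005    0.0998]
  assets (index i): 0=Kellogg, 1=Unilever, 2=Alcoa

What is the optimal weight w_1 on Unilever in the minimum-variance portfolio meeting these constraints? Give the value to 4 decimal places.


0.7265

g=Σ⁻¹μ = [0.8706  3.0817  1.5280]
h=Σ⁻¹𝟙 = [10.7958  15.9593  10.2190]
a=μᵀg=0.906500  b=𝟙ᵀg=5.480422  c=𝟙ᵀh=36.974155  D=ac−b²=3.482048
λ₁=(c·0.187−b)/D = (36.974155·0.187−5.480422)/3.482048 = 0.411753
λ₂=(a−b·0.187)/D = (0.906500−5.480422·0.187)/3.482048 = -0.033985
w* = 0.411753·g + -0.033985·h:
  w_0 = 0.411753·0.8706 + -0.033985·10.7958 = -0.0084  (Kellogg)
  w_1 = 0.411753·3.0817 + -0.033985·15.9593 = 0.7265  (Unilever)
  w_2 = 0.411753·1.5280 + -0.033985·10.2190 = 0.2819  (Alcoa)
Σw_i=1.0000  μᵀw=0.1870
σ²=wᵀΣw=λ₁·μ_p+λ₂ = 0.411753·0.187 + -0.033985 = 0.043012 ≈ 0.0430


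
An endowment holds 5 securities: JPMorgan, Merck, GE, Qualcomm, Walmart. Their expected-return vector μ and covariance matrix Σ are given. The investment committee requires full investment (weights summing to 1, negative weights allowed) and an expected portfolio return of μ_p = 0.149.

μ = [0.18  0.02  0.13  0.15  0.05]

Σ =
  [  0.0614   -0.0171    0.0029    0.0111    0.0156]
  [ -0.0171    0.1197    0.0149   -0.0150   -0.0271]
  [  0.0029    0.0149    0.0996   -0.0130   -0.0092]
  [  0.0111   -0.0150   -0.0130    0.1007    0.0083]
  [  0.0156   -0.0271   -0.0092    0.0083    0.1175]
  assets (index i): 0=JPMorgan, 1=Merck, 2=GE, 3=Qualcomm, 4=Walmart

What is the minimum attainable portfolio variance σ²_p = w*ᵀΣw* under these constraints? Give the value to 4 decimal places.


0.0247

x=Σ⁻¹μ = [2.7273  0.6173  1.3403  1.4367  0.2093]
y=Σ⁻¹𝟙 = [15.0262  12.7449  9.9655  10.6777  9.4812]
a=μᵀx=0.903467  b=𝟙ᵀx=6.330837  c=𝟙ᵀy=57.895434  D=ac−b²=12.227102
λ₁=(c·0.149−b)/D = (57.895434·0.149−6.330837)/12.227102 = 0.187745
λ₂=(a−b·0.149)/D = (0.903467−6.330837·0.149)/12.227102 = -0.003257
w* = 0.187745·x + -0.003257·y:
  w_0 = 0.187745·2.7273 + -0.003257·15.0262 = 0.4631  (JPMorgan)
  w_1 = 0.187745·0.6173 + -0.003257·12.7449 = 0.0744  (Merck)
  w_2 = 0.187745·1.3403 + -0.003257·9.9655 = 0.2192  (GE)
  w_3 = 0.187745·1.4367 + -0.003257·10.6777 = 0.2349  (Qualcomm)
  w_4 = 0.187745·0.2093 + -0.003257·9.4812 = 0.0084  (Walmart)
Σw_i=1.0000  μᵀw=0.1490
σ²=wᵀΣw=λ₁·μ_p+λ₂ = 0.187745·0.149 + -0.003257 = 0.024717 ≈ 0.0247


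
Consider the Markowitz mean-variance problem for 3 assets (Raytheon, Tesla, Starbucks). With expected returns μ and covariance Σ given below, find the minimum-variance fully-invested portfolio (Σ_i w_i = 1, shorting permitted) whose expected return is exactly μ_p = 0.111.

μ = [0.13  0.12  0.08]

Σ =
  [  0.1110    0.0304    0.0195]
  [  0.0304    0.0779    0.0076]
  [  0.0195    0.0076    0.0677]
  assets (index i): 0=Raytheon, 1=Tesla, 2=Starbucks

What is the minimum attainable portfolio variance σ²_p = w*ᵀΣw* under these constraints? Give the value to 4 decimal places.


0.0410

g=Σ⁻¹μ = [0.6976  1.1855  0.8477]
h=Σ⁻¹𝟙 = [4.0705  10.0317  12.4724]
a=μᵀg=0.300760  b=𝟙ᵀg=2.730759  c=𝟙ᵀh=26.574603  D=ac−b²=0.535531
λ₁=(c·0.111−b)/D = (26.574603·0.111−2.730759)/0.535531 = 0.408980
λ₂=(a−b·0.111)/D = (0.300760−2.730759·0.111)/0.535531 = -0.004396
w* = 0.408980·g + -0.004396·h:
  w_0 = 0.408980·0.6976 + -0.004396·4.0705 = 0.2674  (Raytheon)
  w_1 = 0.408980·1.1855 + -0.004396·10.0317 = 0.4408  (Tesla)
  w_2 = 0.408980·0.8477 + -0.004396·12.4724 = 0.2918  (Starbucks)
Σw_i=1.0000  μᵀw=0.1110
σ²=wᵀΣw=λ₁·μ_p+λ₂ = 0.408980·0.111 + -0.004396 = 0.041001 ≈ 0.0410


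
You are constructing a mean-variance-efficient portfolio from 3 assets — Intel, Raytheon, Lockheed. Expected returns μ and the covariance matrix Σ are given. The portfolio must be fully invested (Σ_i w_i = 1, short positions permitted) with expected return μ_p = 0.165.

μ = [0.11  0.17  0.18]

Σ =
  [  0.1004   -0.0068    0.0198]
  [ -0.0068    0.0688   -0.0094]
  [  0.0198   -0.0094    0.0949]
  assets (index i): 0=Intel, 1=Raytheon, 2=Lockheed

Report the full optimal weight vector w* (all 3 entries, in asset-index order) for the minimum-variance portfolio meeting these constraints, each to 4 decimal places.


0.1429  0.4997  0.3574

p=Σ⁻¹μ = [0.8948  2.8313  1.9905]
q=Σ⁻¹𝟙 = [9.0667  16.8402  10.3138]
a=μᵀp=0.938045  b=𝟙ᵀp=5.716646  c=𝟙ᵀq=36.220665  D=ac−b²=1.296553
λ₁=(c·0.165−b)/D = (36.220665·0.165−5.716646)/1.296553 = 0.200349
λ₂=(a−b·0.165)/D = (0.938045−5.716646·0.165)/1.296553 = -0.004012
w* = 0.200349·p + -0.004012·q:
  w_0 = 0.200349·0.8948 + -0.004012·9.0667 = 0.1429  (Intel)
  w_1 = 0.200349·2.8313 + -0.004012·16.8402 = 0.4997  (Raytheon)
  w_2 = 0.200349·1.9905 + -0.004012·10.3138 = 0.3574  (Lockheed)
Σw_i=1.0000  μᵀw=0.1650
σ²=wᵀΣw=λ₁·μ_p+λ₂ = 0.200349·0.165 + -0.004012 = 0.029045 ≈ 0.0290


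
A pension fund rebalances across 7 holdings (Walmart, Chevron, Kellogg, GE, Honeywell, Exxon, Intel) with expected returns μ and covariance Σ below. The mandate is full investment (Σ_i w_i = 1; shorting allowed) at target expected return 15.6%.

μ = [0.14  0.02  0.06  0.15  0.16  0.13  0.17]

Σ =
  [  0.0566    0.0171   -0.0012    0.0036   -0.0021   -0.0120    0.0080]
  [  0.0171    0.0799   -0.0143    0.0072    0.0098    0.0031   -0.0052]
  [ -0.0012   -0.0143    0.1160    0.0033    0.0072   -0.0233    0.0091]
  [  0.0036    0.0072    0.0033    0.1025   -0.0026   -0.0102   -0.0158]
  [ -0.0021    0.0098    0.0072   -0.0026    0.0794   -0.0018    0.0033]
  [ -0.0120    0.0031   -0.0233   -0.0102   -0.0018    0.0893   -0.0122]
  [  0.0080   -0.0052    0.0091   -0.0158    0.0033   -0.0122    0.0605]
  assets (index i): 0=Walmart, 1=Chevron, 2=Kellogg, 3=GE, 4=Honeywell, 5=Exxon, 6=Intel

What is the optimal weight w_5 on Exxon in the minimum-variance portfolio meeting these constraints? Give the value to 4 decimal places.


0.2102

x=Σ⁻¹μ = [2.7046  -0.5747  0.5691  2.2311  2.1024  2.7409  3.3380]
y=Σ⁻¹𝟙 = [16.1684  9.0545  11.3618  13.6906  10.9339  20.6192  20.5971]
a=μᵀx=1.996121  b=𝟙ᵀx=13.111397  c=𝟙ᵀy=102.425550  D=ac−b²=32.545080
λ₁=(c·0.156−b)/D = (102.425550·0.156−13.111397)/32.545080 = 0.088093
λ₂=(a−b·0.156)/D = (1.996121−13.111397·0.156)/32.545080 = -0.001513
w* = 0.088093·x + -0.001513·y:
  w_0 = 0.088093·2.7046 + -0.001513·16.1684 = 0.2138  (Walmart)
  w_1 = 0.088093·-0.5747 + -0.001513·9.0545 = -0.0643  (Chevron)
  w_2 = 0.088093·0.5691 + -0.001513·11.3618 = 0.0329  (Kellogg)
  w_3 = 0.088093·2.2311 + -0.001513·13.6906 = 0.1758  (GE)
  w_4 = 0.088093·2.1024 + -0.001513·10.9339 = 0.1687  (Honeywell)
  w_5 = 0.088093·2.7409 + -0.001513·20.6192 = 0.2102  (Exxon)
  w_6 = 0.088093·3.3380 + -0.001513·20.5971 = 0.2629  (Intel)
Σw_i=1.0000  μᵀw=0.1560
σ²=wᵀΣw=λ₁·μ_p+λ₂ = 0.088093·0.156 + -0.001513 = 0.012229 ≈ 0.0122


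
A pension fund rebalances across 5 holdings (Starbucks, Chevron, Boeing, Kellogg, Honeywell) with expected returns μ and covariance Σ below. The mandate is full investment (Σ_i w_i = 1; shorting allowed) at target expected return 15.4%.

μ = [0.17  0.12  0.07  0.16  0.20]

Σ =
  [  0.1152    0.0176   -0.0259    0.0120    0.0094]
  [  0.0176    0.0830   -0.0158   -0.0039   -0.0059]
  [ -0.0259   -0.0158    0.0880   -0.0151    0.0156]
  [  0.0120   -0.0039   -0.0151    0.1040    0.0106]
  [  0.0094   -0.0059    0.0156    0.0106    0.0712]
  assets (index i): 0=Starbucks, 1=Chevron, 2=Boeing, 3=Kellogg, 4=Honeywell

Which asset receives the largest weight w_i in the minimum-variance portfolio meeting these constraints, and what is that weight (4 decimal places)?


u=Σ⁻¹μ = [1.1718  1.6703  1.2751  1.4163  2.3025]
v=Σ⁻¹𝟙 = [8.3658  14.5905  16.7078  10.7167  8.8933]
a=μᵀu=1.175997  b=𝟙ᵀu=7.835932  c=𝟙ᵀv=59.274160  D=ac−b²=8.304413
λ₁=(c·0.154−b)/D = (59.274160·0.154−7.835932)/8.304413 = 0.155615
λ₂=(a−b·0.154)/D = (1.175997−7.835932·0.154)/8.304413 = -0.003701
w* = 0.155615·u + -0.003701·v:
  w_0 = 0.155615·1.1718 + -0.003701·8.3658 = 0.1514  (Starbucks)
  w_1 = 0.155615·1.6703 + -0.003701·14.5905 = 0.2059  (Chevron)
  w_2 = 0.155615·1.2751 + -0.003701·16.7078 = 0.1366  (Boeing)
  w_3 = 0.155615·1.4163 + -0.003701·10.7167 = 0.1807  (Kellogg)
  w_4 = 0.155615·2.3025 + -0.003701·8.8933 = 0.3254  (Honeywell)
Σw_i=1.0000  μᵀw=0.1540
σ²=wᵀΣw=λ₁·μ_p+λ₂ = 0.155615·0.154 + -0.003701 = 0.020263 ≈ 0.0203

Honeywell (0.3254)


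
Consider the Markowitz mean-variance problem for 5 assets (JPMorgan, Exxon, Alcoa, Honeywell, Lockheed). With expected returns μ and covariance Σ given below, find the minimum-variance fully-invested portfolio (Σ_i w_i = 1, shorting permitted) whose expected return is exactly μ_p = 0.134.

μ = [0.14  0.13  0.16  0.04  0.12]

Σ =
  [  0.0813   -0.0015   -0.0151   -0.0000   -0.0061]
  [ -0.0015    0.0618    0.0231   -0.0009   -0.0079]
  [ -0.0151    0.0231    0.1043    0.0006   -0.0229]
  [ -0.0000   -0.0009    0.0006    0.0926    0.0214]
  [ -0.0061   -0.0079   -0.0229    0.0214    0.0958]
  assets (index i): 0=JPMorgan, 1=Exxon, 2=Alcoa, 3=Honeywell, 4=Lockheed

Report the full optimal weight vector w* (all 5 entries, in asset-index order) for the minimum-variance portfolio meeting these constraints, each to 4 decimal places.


u=Σ⁻¹μ = [2.2613  1.6941  1.9261  -0.0269  2.0027]
v=Σ⁻¹𝟙 = [15.7624  14.0445  11.7189  7.6978  13.6820]
a=μᵀu=1.084235  b=𝟙ᵀu=7.857297  c=𝟙ᵀv=62.905585  D=ac−b²=6.467342
λ₁=(c·0.134−b)/D = (62.905585·0.134−7.857297)/6.467342 = 0.088452
λ₂=(a−b·0.134)/D = (1.084235−7.857297·0.134)/6.467342 = 0.004849
w* = 0.088452·u + 0.004849·v:
  w_0 = 0.088452·2.2613 + 0.004849·15.7624 = 0.2764  (JPMorgan)
  w_1 = 0.088452·1.6941 + 0.004849·14.0445 = 0.2179  (Exxon)
  w_2 = 0.088452·1.9261 + 0.004849·11.7189 = 0.2272  (Alcoa)
  w_3 = 0.088452·-0.0269 + 0.004849·7.6978 = 0.0349  (Honeywell)
  w_4 = 0.088452·2.0027 + 0.004849·13.6820 = 0.2435  (Lockheed)
Σw_i=1.0000  μᵀw=0.1340
σ²=wᵀΣw=λ₁·μ_p+λ₂ = 0.088452·0.134 + 0.004849 = 0.016701 ≈ 0.0167

0.2764  0.2179  0.2272  0.0349  0.2435


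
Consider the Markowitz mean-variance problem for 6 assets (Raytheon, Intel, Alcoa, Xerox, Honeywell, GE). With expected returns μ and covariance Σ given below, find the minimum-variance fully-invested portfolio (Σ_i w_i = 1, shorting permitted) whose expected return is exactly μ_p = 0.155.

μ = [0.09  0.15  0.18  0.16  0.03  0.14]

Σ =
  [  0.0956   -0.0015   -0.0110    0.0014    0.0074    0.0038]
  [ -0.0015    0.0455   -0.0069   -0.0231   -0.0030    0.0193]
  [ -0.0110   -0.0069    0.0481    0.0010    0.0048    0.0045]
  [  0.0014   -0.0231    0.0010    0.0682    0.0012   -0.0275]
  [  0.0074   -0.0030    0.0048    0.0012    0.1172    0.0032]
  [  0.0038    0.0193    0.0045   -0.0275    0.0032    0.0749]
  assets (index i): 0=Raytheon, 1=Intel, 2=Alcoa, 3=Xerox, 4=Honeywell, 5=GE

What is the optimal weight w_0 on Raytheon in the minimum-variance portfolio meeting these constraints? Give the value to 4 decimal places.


u=Σ⁻¹μ = [1.4153  5.7739  4.6159  4.9500  0.0242  1.8486]
v=Σ⁻¹𝟙 = [12.5879  37.5732  26.5068  31.7863  6.9385  12.8123]
a=μᵀu=2.875834  b=𝟙ᵀu=18.627780  c=𝟙ᵀv=128.204884  D=ac−b²=21.701821
λ₁=(c·0.155−b)/D = (128.204884·0.155−18.627780)/21.701821 = 0.057321
λ₂=(a−b·0.155)/D = (2.875834−18.627780·0.155)/21.701821 = -0.000529
w* = 0.057321·u + -0.000529·v:
  w_0 = 0.057321·1.4153 + -0.000529·12.5879 = 0.0745  (Raytheon)
  w_1 = 0.057321·5.7739 + -0.000529·37.5732 = 0.3111  (Intel)
  w_2 = 0.057321·4.6159 + -0.000529·26.5068 = 0.2506  (Alcoa)
  w_3 = 0.057321·4.9500 + -0.000529·31.7863 = 0.2669  (Xerox)
  w_4 = 0.057321·0.0242 + -0.000529·6.9385 = -0.0023  (Honeywell)
  w_5 = 0.057321·1.8486 + -0.000529·12.8123 = 0.0992  (GE)
Σw_i=1.0000  μᵀw=0.1550
σ²=wᵀΣw=λ₁·μ_p+λ₂ = 0.057321·0.155 + -0.000529 = 0.008356 ≈ 0.0084

0.0745


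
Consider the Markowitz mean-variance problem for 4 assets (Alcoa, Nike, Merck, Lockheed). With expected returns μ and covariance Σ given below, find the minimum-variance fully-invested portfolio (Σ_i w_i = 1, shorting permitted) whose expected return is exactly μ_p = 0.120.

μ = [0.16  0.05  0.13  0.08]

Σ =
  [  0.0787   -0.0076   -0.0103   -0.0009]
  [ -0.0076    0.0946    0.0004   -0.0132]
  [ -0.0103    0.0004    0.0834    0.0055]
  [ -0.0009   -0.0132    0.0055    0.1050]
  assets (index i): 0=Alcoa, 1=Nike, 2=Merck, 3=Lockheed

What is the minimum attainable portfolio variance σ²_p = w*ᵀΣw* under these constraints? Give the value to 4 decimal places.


0.0203

u=Σ⁻¹μ = [2.3561  0.8207  1.7936  0.7913]
v=Σ⁻¹𝟙 = [15.8348  13.2715  13.1809  10.6375]
a=μᵀu=0.714480  b=𝟙ᵀu=5.761662  c=𝟙ᵀv=52.924752  D=ac−b²=4.616926
λ₁=(c·0.120−b)/D = (52.924752·0.120−5.761662)/4.616926 = 0.127641
λ₂=(a−b·0.120)/D = (0.714480−5.761662·0.120)/4.616926 = 0.004999
w* = 0.127641·u + 0.004999·v:
  w_0 = 0.127641·2.3561 + 0.004999·15.8348 = 0.3799  (Alcoa)
  w_1 = 0.127641·0.8207 + 0.004999·13.2715 = 0.1711  (Nike)
  w_2 = 0.127641·1.7936 + 0.004999·13.1809 = 0.2948  (Merck)
  w_3 = 0.127641·0.7913 + 0.004999·10.6375 = 0.1542  (Lockheed)
Σw_i=1.0000  μᵀw=0.1200
σ²=wᵀΣw=λ₁·μ_p+λ₂ = 0.127641·0.120 + 0.004999 = 0.020316 ≈ 0.0203


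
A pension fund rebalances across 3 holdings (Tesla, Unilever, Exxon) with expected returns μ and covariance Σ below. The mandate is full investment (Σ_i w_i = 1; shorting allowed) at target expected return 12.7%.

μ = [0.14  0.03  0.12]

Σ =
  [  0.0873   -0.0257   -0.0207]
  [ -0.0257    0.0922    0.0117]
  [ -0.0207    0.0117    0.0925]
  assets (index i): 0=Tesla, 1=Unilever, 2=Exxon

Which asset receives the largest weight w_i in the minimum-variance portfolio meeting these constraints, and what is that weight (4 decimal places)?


g=Σ⁻¹μ = [2.2218  0.7287  1.7023]
h=Σ⁻¹𝟙 = [18.8297  14.4195  13.2007]
a=μᵀg=0.537196  b=𝟙ᵀg=4.652834  c=𝟙ᵀh=46.449938  D=ac−b²=3.303860
λ₁=(c·0.127−b)/D = (46.449938·0.127−4.652834)/3.303860 = 0.377228
λ₂=(a−b·0.127)/D = (0.537196−4.652834·0.127)/3.303860 = -0.016258
w* = 0.377228·g + -0.016258·h:
  w_0 = 0.377228·2.2218 + -0.016258·18.8297 = 0.5320  (Tesla)
  w_1 = 0.377228·0.7287 + -0.016258·14.4195 = 0.0404  (Unilever)
  w_2 = 0.377228·1.7023 + -0.016258·13.2007 = 0.4276  (Exxon)
Σw_i=1.0000  μᵀw=0.1270
σ²=wᵀΣw=λ₁·μ_p+λ₂ = 0.377228·0.127 + -0.016258 = 0.031650 ≈ 0.0317

Tesla (0.5320)


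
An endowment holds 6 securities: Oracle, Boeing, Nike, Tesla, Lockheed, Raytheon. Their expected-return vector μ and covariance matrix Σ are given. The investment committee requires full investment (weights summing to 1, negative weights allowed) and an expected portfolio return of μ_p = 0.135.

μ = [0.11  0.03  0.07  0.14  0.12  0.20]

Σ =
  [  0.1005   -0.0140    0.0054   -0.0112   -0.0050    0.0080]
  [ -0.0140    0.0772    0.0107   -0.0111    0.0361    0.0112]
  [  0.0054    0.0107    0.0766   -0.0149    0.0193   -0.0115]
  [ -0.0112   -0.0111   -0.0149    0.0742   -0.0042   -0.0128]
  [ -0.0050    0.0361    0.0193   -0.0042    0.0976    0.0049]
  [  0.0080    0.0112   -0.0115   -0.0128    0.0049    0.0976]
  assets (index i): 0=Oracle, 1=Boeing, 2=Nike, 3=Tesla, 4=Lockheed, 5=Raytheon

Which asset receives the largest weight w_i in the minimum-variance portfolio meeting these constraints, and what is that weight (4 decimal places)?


Tesla (0.3128)

p=Σ⁻¹μ = [1.1823  -0.0198  1.5032  2.8441  0.9993  2.4545]
q=Σ⁻¹𝟙 = [12.6300  12.9791  15.8186  22.8310  3.3235  12.4125]
a=μᵀp=1.243675  b=𝟙ᵀp=8.963628  c=𝟙ᵀq=79.994635  D=ac−b²=19.140713
λ₁=(c·0.135−b)/D = (79.994635·0.135−8.963628)/19.140713 = 0.095903
λ₂=(a−b·0.135)/D = (1.243675−8.963628·0.135)/19.140713 = 0.001755
w* = 0.095903·p + 0.001755·q:
  w_0 = 0.095903·1.1823 + 0.001755·12.6300 = 0.1355  (Oracle)
  w_1 = 0.095903·-0.0198 + 0.001755·12.9791 = 0.0209  (Boeing)
  w_2 = 0.095903·1.5032 + 0.001755·15.8186 = 0.1719  (Nike)
  w_3 = 0.095903·2.8441 + 0.001755·22.8310 = 0.3128  (Tesla)
  w_4 = 0.095903·0.9993 + 0.001755·3.3235 = 0.1017  (Lockheed)
  w_5 = 0.095903·2.4545 + 0.001755·12.4125 = 0.2572  (Raytheon)
Σw_i=1.0000  μᵀw=0.1350
σ²=wᵀΣw=λ₁·μ_p+λ₂ = 0.095903·0.135 + 0.001755 = 0.014702 ≈ 0.0147


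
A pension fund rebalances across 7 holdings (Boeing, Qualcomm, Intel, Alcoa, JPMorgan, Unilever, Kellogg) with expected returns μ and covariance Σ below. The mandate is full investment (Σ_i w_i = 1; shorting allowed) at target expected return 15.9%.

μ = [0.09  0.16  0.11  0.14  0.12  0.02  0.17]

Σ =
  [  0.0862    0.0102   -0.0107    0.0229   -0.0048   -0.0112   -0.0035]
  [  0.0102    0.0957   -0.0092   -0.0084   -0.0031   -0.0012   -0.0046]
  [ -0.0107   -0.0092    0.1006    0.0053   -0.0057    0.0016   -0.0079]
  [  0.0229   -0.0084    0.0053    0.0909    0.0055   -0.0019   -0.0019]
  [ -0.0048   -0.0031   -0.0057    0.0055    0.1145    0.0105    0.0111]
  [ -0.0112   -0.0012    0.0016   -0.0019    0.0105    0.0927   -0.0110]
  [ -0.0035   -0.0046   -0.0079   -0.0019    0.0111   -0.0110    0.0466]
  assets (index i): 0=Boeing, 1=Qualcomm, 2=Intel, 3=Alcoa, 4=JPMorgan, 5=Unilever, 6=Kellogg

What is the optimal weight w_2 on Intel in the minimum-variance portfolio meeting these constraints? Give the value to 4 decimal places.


0.1324

g=Σ⁻¹μ = [0.9266  2.1006  1.6692  1.4694  0.6674  0.7903  4.2955]
h=Σ⁻¹𝟙 = [13.0196  12.9629  14.3950  8.6503  5.7509  15.2151  28.7314]
a=μᵀg=1.634952  b=𝟙ᵀg=11.919068  c=𝟙ᵀh=98.725171  D=ac−b²=19.346693
λ₁=(c·0.159−b)/D = (98.725171·0.159−11.919068)/19.346693 = 0.195291
λ₂=(a−b·0.159)/D = (1.634952−11.919068·0.159)/19.346693 = -0.013448
w* = 0.195291·g + -0.013448·h:
  w_0 = 0.195291·0.9266 + -0.013448·13.0196 = 0.0059  (Boeing)
  w_1 = 0.195291·2.1006 + -0.013448·12.9629 = 0.2359  (Qualcomm)
  w_2 = 0.195291·1.6692 + -0.013448·14.3950 = 0.1324  (Intel)
  w_3 = 0.195291·1.4694 + -0.013448·8.6503 = 0.1706  (Alcoa)
  w_4 = 0.195291·0.6674 + -0.013448·5.7509 = 0.0530  (JPMorgan)
  w_5 = 0.195291·0.7903 + -0.013448·15.2151 = -0.0503  (Unilever)
  w_6 = 0.195291·4.2955 + -0.013448·28.7314 = 0.4525  (Kellogg)
Σw_i=1.0000  μᵀw=0.1590
σ²=wᵀΣw=λ₁·μ_p+λ₂ = 0.195291·0.159 + -0.013448 = 0.017603 ≈ 0.0176


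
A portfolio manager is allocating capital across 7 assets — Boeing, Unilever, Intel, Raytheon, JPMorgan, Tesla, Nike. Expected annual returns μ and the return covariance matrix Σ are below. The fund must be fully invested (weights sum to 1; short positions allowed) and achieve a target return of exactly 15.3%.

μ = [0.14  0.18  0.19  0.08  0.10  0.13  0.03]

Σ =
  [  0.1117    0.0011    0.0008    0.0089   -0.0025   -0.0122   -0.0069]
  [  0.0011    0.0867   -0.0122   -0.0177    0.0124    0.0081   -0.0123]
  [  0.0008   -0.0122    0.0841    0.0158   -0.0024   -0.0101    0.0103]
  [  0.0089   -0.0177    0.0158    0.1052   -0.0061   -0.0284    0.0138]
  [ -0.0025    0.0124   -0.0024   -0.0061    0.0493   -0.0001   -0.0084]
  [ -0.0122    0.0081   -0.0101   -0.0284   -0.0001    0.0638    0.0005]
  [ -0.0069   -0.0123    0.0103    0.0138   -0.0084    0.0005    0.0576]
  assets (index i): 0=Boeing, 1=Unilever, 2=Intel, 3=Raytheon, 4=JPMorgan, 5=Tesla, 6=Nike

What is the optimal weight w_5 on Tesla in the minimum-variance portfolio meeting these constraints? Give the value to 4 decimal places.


p=Σ⁻¹μ = [1.5164  2.2476  2.6472  1.4894  1.9636  3.1226  0.6115]
q=Σ⁻¹𝟙 = [11.9749  13.1294  12.2518  14.3094  23.2703  24.4925  19.1611]
a=μᵀp=1.859620  b=𝟙ᵀp=13.598254  c=𝟙ᵀq=118.589393  D=ac−b²=35.618724
λ₁=(c·0.153−b)/D = (118.589393·0.153−13.598254)/35.618724 = 0.127627
λ₂=(a−b·0.153)/D = (1.859620−13.598254·0.153)/35.618724 = -0.006202
w* = 0.127627·p + -0.006202·q:
  w_0 = 0.127627·1.5164 + -0.006202·11.9749 = 0.1193  (Boeing)
  w_1 = 0.127627·2.2476 + -0.006202·13.1294 = 0.2054  (Unilever)
  w_2 = 0.127627·2.6472 + -0.006202·12.2518 = 0.2619  (Intel)
  w_3 = 0.127627·1.4894 + -0.006202·14.3094 = 0.1013  (Raytheon)
  w_4 = 0.127627·1.9636 + -0.006202·23.2703 = 0.1063  (JPMorgan)
  w_5 = 0.127627·3.1226 + -0.006202·24.4925 = 0.2466  (Tesla)
  w_6 = 0.127627·0.6115 + -0.006202·19.1611 = -0.0408  (Nike)
Σw_i=1.0000  μᵀw=0.1530
σ²=wᵀΣw=λ₁·μ_p+λ₂ = 0.127627·0.153 + -0.006202 = 0.013325 ≈ 0.0133

0.2466


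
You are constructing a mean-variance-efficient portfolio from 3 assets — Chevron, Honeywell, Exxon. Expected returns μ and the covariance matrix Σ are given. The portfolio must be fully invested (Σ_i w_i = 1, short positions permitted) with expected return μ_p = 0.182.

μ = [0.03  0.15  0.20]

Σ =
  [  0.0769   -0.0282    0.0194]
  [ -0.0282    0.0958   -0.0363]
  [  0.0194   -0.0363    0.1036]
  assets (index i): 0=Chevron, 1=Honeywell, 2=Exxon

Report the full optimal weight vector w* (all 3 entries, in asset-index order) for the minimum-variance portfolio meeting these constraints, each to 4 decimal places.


-0.0345  0.4774  0.5572

g=Σ⁻¹μ = [0.7268  2.8362  2.7882]
h=Σ⁻¹𝟙 = [17.1299  20.6667  13.6861]
a=μᵀg=1.004862  b=𝟙ᵀg=6.351123  c=𝟙ᵀh=51.482713  D=ac−b²=11.396272
λ₁=(c·0.182−b)/D = (51.482713·0.182−6.351123)/11.396272 = 0.264888
λ₂=(a−b·0.182)/D = (1.004862−6.351123·0.182)/11.396272 = -0.013254
w* = 0.264888·g + -0.013254·h:
  w_0 = 0.264888·0.7268 + -0.013254·17.1299 = -0.0345  (Chevron)
  w_1 = 0.264888·2.8362 + -0.013254·20.6667 = 0.4774  (Honeywell)
  w_2 = 0.264888·2.7882 + -0.013254·13.6861 = 0.5572  (Exxon)
Σw_i=1.0000  μᵀw=0.1820
σ²=wᵀΣw=λ₁·μ_p+λ₂ = 0.264888·0.182 + -0.013254 = 0.034956 ≈ 0.0350


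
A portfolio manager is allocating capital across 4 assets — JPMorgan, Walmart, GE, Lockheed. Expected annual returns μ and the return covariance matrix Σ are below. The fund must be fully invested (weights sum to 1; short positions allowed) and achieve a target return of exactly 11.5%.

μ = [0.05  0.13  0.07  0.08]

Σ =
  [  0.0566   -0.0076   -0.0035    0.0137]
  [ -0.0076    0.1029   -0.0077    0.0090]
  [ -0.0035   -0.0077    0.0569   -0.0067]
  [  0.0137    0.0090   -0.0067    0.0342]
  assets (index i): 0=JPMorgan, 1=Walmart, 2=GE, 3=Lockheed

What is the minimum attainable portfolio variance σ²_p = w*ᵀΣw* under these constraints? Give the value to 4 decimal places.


0.0501

g=Σ⁻¹μ = [0.6535  1.2561  1.6850  2.0769]
h=Σ⁻¹𝟙 = [14.3447  10.2761  22.8221  25.2603]
a=μᵀg=0.480067  b=𝟙ᵀg=5.671489  c=𝟙ᵀh=72.703096  D=ac−b²=2.736553
λ₁=(c·0.115−b)/D = (72.703096·0.115−5.671489)/2.736553 = 0.982757
λ₂=(a−b·0.115)/D = (0.480067−5.671489·0.115)/2.736553 = -0.062909
w* = 0.982757·g + -0.062909·h:
  w_0 = 0.982757·0.6535 + -0.062909·14.3447 = -0.2602  (JPMorgan)
  w_1 = 0.982757·1.2561 + -0.062909·10.2761 = 0.5879  (Walmart)
  w_2 = 0.982757·1.6850 + -0.062909·22.8221 = 0.2202  (GE)
  w_3 = 0.982757·2.0769 + -0.062909·25.2603 = 0.4520  (Lockheed)
Σw_i=1.0000  μᵀw=0.1150
σ²=wᵀΣw=λ₁·μ_p+λ₂ = 0.982757·0.115 + -0.062909 = 0.050108 ≈ 0.0501


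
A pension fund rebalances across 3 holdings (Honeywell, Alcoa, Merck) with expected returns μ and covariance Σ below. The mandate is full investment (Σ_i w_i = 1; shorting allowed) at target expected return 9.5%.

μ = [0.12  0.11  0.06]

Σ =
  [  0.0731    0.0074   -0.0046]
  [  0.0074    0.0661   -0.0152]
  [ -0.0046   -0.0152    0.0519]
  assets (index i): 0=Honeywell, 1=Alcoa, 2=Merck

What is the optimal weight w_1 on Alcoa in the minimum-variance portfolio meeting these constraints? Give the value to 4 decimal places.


p=Σ⁻¹μ = [1.5644  1.9158  1.8558]
q=Σ⁻¹𝟙 = [13.3387  19.6621  26.2085]
a=μᵀp=0.509813  b=𝟙ᵀp=5.335984  c=𝟙ᵀq=59.209289  D=ac−b²=1.712927
λ₁=(c·0.095−b)/D = (59.209289·0.095−5.335984)/1.712927 = 0.168658
λ₂=(a−b·0.095)/D = (0.509813−5.335984·0.095)/1.712927 = 0.001690
w* = 0.168658·p + 0.001690·q:
  w_0 = 0.168658·1.5644 + 0.001690·13.3387 = 0.2864  (Honeywell)
  w_1 = 0.168658·1.9158 + 0.001690·19.6621 = 0.3563  (Alcoa)
  w_2 = 0.168658·1.8558 + 0.001690·26.2085 = 0.3573  (Merck)
Σw_i=1.0000  μᵀw=0.0950
σ²=wᵀΣw=λ₁·μ_p+λ₂ = 0.168658·0.095 + 0.001690 = 0.017712 ≈ 0.0177

0.3563


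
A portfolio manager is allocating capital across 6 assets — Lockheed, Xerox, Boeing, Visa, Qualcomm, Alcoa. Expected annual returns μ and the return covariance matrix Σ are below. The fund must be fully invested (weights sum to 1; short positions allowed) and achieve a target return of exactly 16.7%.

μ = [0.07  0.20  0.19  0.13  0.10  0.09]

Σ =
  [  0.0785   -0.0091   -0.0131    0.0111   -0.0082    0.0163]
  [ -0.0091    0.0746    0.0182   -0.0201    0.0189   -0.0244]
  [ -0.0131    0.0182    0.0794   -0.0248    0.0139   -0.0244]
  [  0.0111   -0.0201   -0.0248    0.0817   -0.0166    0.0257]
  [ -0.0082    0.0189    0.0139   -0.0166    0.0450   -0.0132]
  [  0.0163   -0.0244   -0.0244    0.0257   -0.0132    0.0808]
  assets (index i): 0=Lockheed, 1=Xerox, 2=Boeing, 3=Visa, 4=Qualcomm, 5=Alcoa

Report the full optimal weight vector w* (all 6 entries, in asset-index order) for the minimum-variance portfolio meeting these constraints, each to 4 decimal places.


g=Σ⁻¹μ = [1.1098  3.0566  3.0956  2.8336  1.8606  2.1505]
h=Σ⁻¹𝟙 = [13.7917  15.2457  18.4619  19.2047  24.9162  17.7351]
a=μᵀg=2.025148  b=𝟙ᵀg=14.106716  c=𝟙ᵀh=109.355292  D=ac−b²=22.461159
λ₁=(c·0.167−b)/D = (109.355292·0.167−14.106716)/22.461159 = 0.185013
λ₂=(a−b·0.167)/D = (2.025148−14.106716·0.167)/22.461159 = -0.014722
w* = 0.185013·g + -0.014722·h:
  w_0 = 0.185013·1.1098 + -0.014722·13.7917 = 0.0023  (Lockheed)
  w_1 = 0.185013·3.0566 + -0.014722·15.2457 = 0.3411  (Xerox)
  w_2 = 0.185013·3.0956 + -0.014722·18.4619 = 0.3009  (Boeing)
  w_3 = 0.185013·2.8336 + -0.014722·19.2047 = 0.2415  (Visa)
  w_4 = 0.185013·1.8606 + -0.014722·24.9162 = -0.0226  (Qualcomm)
  w_5 = 0.185013·2.1505 + -0.014722·17.7351 = 0.1368  (Alcoa)
Σw_i=1.0000  μᵀw=0.1670
σ²=wᵀΣw=λ₁·μ_p+λ₂ = 0.185013·0.167 + -0.014722 = 0.016175 ≈ 0.0162

0.0023  0.3411  0.3009  0.2415  -0.0226  0.1368


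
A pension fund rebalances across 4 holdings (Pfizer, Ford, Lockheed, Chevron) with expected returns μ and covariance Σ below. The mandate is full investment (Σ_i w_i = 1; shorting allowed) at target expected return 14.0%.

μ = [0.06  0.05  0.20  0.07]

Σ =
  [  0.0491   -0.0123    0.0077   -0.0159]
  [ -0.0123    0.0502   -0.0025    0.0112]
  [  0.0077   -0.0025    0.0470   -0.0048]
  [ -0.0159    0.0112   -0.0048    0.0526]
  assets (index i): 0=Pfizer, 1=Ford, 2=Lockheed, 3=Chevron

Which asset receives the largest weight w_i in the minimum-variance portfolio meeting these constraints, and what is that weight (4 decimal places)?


Lockheed (0.5638)

g=Σ⁻¹μ = [1.4585  1.1380  4.2729  1.9193]
h=Σ⁻¹𝟙 = [31.1900  22.8931  19.9773  25.3880]
a=μᵀg=1.133342  b=𝟙ᵀg=8.788673  c=𝟙ᵀh=99.448422  D=ac−b²=35.468302
λ₁=(c·0.140−b)/D = (99.448422·0.140−8.788673)/35.468302 = 0.144752
λ₂=(a−b·0.140)/D = (1.133342−8.788673·0.140)/35.468302 = -0.002737
w* = 0.144752·g + -0.002737·h:
  w_0 = 0.144752·1.4585 + -0.002737·31.1900 = 0.1258  (Pfizer)
  w_1 = 0.144752·1.1380 + -0.002737·22.8931 = 0.1021  (Ford)
  w_2 = 0.144752·4.2729 + -0.002737·19.9773 = 0.5638  (Lockheed)
  w_3 = 0.144752·1.9193 + -0.002737·25.3880 = 0.2083  (Chevron)
Σw_i=1.0000  μᵀw=0.1400
σ²=wᵀΣw=λ₁·μ_p+λ₂ = 0.144752·0.140 + -0.002737 = 0.017528 ≈ 0.0175


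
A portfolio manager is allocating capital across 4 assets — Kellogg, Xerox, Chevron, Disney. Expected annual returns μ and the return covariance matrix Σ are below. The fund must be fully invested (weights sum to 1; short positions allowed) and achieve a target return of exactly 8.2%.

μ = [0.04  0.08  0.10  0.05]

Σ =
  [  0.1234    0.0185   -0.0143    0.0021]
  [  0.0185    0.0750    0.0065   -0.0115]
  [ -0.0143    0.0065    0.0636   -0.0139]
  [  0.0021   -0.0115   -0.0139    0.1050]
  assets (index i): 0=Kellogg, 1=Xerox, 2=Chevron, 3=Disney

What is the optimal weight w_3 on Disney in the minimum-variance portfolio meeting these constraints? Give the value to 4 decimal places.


x=Σ⁻¹μ = [0.3692  0.9483  1.7337  0.8022]
y=Σ⁻¹𝟙 = [8.3744  11.6164  19.3003  13.1836]
a=μᵀx=0.304120  b=𝟙ᵀx=3.853502  c=𝟙ᵀy=52.474758  D=ac−b²=1.109149
λ₁=(c·0.082−b)/D = (52.474758·0.082−3.853502)/1.109149 = 0.405201
λ₂=(a−b·0.082)/D = (0.304120−3.853502·0.082)/1.109149 = -0.010699
w* = 0.405201·x + -0.010699·y:
  w_0 = 0.405201·0.3692 + -0.010699·8.3744 = 0.0600  (Kellogg)
  w_1 = 0.405201·0.9483 + -0.010699·11.6164 = 0.2600  (Xerox)
  w_2 = 0.405201·1.7337 + -0.010699·19.3003 = 0.4960  (Chevron)
  w_3 = 0.405201·0.8022 + -0.010699·13.1836 = 0.1840  (Disney)
Σw_i=1.0000  μᵀw=0.0820
σ²=wᵀΣw=λ₁·μ_p+λ₂ = 0.405201·0.082 + -0.010699 = 0.022527 ≈ 0.0225

0.1840


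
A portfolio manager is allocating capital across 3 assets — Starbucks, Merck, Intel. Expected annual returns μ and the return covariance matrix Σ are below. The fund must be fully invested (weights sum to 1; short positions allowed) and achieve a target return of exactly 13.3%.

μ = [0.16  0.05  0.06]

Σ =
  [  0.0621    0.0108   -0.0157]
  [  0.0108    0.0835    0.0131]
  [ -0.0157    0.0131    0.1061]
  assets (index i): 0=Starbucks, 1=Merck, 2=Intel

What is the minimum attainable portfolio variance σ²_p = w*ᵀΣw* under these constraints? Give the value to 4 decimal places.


0.0346

x=Σ⁻¹μ = [2.8074  0.0834  0.9706]
y=Σ⁻¹𝟙 = [17.5034  7.9817  11.0296]
a=μᵀx=0.511588  b=𝟙ᵀx=3.861411  c=𝟙ᵀy=36.514778  D=ac−b²=3.770020
λ₁=(c·0.133−b)/D = (36.514778·0.133−3.861411)/3.770020 = 0.263939
λ₂=(a−b·0.133)/D = (0.511588−3.861411·0.133)/3.770020 = -0.000525
w* = 0.263939·x + -0.000525·y:
  w_0 = 0.263939·2.8074 + -0.000525·17.5034 = 0.7318  (Starbucks)
  w_1 = 0.263939·0.0834 + -0.000525·7.9817 = 0.0178  (Merck)
  w_2 = 0.263939·0.9706 + -0.000525·11.0296 = 0.2504  (Intel)
Σw_i=1.0000  μᵀw=0.1330
σ²=wᵀΣw=λ₁·μ_p+λ₂ = 0.263939·0.133 + -0.000525 = 0.034579 ≈ 0.0346


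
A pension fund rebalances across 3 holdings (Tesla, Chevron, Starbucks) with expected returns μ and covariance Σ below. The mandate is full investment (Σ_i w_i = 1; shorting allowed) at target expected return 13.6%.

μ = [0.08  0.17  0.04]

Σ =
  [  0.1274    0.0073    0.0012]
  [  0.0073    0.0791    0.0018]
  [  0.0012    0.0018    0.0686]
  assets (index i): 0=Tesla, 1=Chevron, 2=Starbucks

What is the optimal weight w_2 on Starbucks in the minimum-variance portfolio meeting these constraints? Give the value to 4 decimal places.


0.1517

x=Σ⁻¹μ = [0.5032  2.0909  0.5194]
y=Σ⁻¹𝟙 = [7.0474  11.6699  14.1478]
a=μᵀx=0.416492  b=𝟙ᵀx=3.113580  c=𝟙ᵀy=32.865016  D=ac−b²=3.993628
λ₁=(c·0.136−b)/D = (32.865016·0.136−3.113580)/3.993628 = 0.339556
λ₂=(a−b·0.136)/D = (0.416492−3.113580·0.136)/3.993628 = -0.001742
w* = 0.339556·x + -0.001742·y:
  w_0 = 0.339556·0.5032 + -0.001742·7.0474 = 0.1586  (Tesla)
  w_1 = 0.339556·2.0909 + -0.001742·11.6699 = 0.6897  (Chevron)
  w_2 = 0.339556·0.5194 + -0.001742·14.1478 = 0.1517  (Starbucks)
Σw_i=1.0000  μᵀw=0.1360
σ²=wᵀΣw=λ₁·μ_p+λ₂ = 0.339556·0.136 + -0.001742 = 0.044438 ≈ 0.0444
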